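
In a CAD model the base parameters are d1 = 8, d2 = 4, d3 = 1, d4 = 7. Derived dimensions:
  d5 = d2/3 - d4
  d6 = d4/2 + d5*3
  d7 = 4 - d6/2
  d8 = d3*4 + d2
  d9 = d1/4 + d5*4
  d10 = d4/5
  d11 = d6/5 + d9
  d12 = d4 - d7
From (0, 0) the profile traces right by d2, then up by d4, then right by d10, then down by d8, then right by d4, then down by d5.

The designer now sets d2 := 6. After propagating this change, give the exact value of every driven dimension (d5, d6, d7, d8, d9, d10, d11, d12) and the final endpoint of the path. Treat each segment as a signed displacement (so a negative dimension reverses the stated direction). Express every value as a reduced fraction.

d5 = -5
d6 = -23/2
d7 = 39/4
d8 = 10
d9 = -18
d10 = 7/5
d11 = -203/10
d12 = -11/4
endpoint = (72/5, 2)

Apply edit: d2 := 6
  d5 = d2/3 - d4 = -5
  d6 = d4/2 + d5*3 = -23/2
  d7 = 4 - d6/2 = 39/4
  d8 = d3*4 + d2 = 10
  d9 = d1/4 + d5*4 = -18
  d10 = d4/5 = 7/5
  d11 = d6/5 + d9 = -203/10
  d12 = d4 - d7 = -11/4
Walk from origin (0, 0):
  seg 1: right by d2 = 6 → (6, 0)
  seg 2: up by d4 = 7 → (6, 7)
  seg 3: right by d10 = 7/5 → (37/5, 7)
  seg 4: down by d8 = 10 → (37/5, -3)
  seg 5: right by d4 = 7 → (72/5, -3)
  seg 6: down by d5 = -5 → (72/5, 2)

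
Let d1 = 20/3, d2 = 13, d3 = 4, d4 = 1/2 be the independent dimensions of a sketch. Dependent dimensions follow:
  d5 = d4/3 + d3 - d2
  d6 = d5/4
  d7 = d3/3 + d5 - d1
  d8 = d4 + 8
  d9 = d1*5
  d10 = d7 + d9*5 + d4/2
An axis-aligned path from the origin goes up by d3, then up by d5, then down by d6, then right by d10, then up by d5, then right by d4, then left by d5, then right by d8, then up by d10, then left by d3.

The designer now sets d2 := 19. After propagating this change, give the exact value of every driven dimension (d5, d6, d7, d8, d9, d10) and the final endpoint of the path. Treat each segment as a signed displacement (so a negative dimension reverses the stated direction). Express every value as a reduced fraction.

d5 = -89/6
d6 = -89/24
d7 = -121/6
d8 = 17/2
d9 = 100/3
d10 = 587/4
endpoint = (1999/12, 2995/24)

Apply edit: d2 := 19
  d5 = d4/3 + d3 - d2 = -89/6
  d6 = d5/4 = -89/24
  d7 = d3/3 + d5 - d1 = -121/6
  d8 = d4 + 8 = 17/2
  d9 = d1*5 = 100/3
  d10 = d7 + d9*5 + d4/2 = 587/4
Walk from origin (0, 0):
  seg 1: up by d3 = 4 → (0, 4)
  seg 2: up by d5 = -89/6 → (0, -65/6)
  seg 3: down by d6 = -89/24 → (0, -57/8)
  seg 4: right by d10 = 587/4 → (587/4, -57/8)
  seg 5: up by d5 = -89/6 → (587/4, -527/24)
  seg 6: right by d4 = 1/2 → (589/4, -527/24)
  seg 7: left by d5 = -89/6 → (1945/12, -527/24)
  seg 8: right by d8 = 17/2 → (2047/12, -527/24)
  seg 9: up by d10 = 587/4 → (2047/12, 2995/24)
  seg 10: left by d3 = 4 → (1999/12, 2995/24)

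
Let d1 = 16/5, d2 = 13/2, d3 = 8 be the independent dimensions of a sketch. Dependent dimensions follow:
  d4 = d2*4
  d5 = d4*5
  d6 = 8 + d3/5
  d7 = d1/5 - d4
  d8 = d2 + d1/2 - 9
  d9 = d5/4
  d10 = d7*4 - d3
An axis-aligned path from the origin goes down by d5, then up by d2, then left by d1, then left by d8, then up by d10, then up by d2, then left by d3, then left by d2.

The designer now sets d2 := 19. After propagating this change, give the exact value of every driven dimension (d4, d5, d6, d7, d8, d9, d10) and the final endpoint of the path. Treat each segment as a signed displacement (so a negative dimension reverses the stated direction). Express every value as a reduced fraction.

Apply edit: d2 := 19
  d4 = d2*4 = 76
  d5 = d4*5 = 380
  d6 = 8 + d3/5 = 48/5
  d7 = d1/5 - d4 = -1884/25
  d8 = d2 + d1/2 - 9 = 58/5
  d9 = d5/4 = 95
  d10 = d7*4 - d3 = -7736/25
Walk from origin (0, 0):
  seg 1: down by d5 = 380 → (0, -380)
  seg 2: up by d2 = 19 → (0, -361)
  seg 3: left by d1 = 16/5 → (-16/5, -361)
  seg 4: left by d8 = 58/5 → (-74/5, -361)
  seg 5: up by d10 = -7736/25 → (-74/5, -16761/25)
  seg 6: up by d2 = 19 → (-74/5, -16286/25)
  seg 7: left by d3 = 8 → (-114/5, -16286/25)
  seg 8: left by d2 = 19 → (-209/5, -16286/25)

d4 = 76
d5 = 380
d6 = 48/5
d7 = -1884/25
d8 = 58/5
d9 = 95
d10 = -7736/25
endpoint = (-209/5, -16286/25)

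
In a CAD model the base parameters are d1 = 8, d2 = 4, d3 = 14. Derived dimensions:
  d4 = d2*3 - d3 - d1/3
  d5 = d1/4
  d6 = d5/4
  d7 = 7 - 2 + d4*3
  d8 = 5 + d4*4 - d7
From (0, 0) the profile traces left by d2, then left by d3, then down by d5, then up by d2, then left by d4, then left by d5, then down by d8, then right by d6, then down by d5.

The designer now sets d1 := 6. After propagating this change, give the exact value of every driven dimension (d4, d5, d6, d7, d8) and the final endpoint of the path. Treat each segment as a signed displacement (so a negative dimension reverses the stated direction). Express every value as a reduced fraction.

Apply edit: d1 := 6
  d4 = d2*3 - d3 - d1/3 = -4
  d5 = d1/4 = 3/2
  d6 = d5/4 = 3/8
  d7 = 7 - 2 + d4*3 = -7
  d8 = 5 + d4*4 - d7 = -4
Walk from origin (0, 0):
  seg 1: left by d2 = 4 → (-4, 0)
  seg 2: left by d3 = 14 → (-18, 0)
  seg 3: down by d5 = 3/2 → (-18, -3/2)
  seg 4: up by d2 = 4 → (-18, 5/2)
  seg 5: left by d4 = -4 → (-14, 5/2)
  seg 6: left by d5 = 3/2 → (-31/2, 5/2)
  seg 7: down by d8 = -4 → (-31/2, 13/2)
  seg 8: right by d6 = 3/8 → (-121/8, 13/2)
  seg 9: down by d5 = 3/2 → (-121/8, 5)

d4 = -4
d5 = 3/2
d6 = 3/8
d7 = -7
d8 = -4
endpoint = (-121/8, 5)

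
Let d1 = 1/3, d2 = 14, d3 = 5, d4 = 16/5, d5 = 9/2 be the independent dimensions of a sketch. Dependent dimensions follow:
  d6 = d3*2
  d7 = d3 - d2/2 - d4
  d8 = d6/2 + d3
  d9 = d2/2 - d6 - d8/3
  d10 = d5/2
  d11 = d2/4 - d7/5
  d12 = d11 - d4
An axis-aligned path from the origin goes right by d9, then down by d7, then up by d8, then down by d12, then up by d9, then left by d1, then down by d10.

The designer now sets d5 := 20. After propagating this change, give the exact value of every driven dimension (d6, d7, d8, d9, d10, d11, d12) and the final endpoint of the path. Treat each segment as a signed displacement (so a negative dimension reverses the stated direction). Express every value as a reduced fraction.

d6 = 10
d7 = -26/5
d8 = 10
d9 = -19/3
d10 = 10
d11 = 227/50
d12 = 67/50
endpoint = (-20/3, -371/150)

Apply edit: d5 := 20
  d6 = d3*2 = 10
  d7 = d3 - d2/2 - d4 = -26/5
  d8 = d6/2 + d3 = 10
  d9 = d2/2 - d6 - d8/3 = -19/3
  d10 = d5/2 = 10
  d11 = d2/4 - d7/5 = 227/50
  d12 = d11 - d4 = 67/50
Walk from origin (0, 0):
  seg 1: right by d9 = -19/3 → (-19/3, 0)
  seg 2: down by d7 = -26/5 → (-19/3, 26/5)
  seg 3: up by d8 = 10 → (-19/3, 76/5)
  seg 4: down by d12 = 67/50 → (-19/3, 693/50)
  seg 5: up by d9 = -19/3 → (-19/3, 1129/150)
  seg 6: left by d1 = 1/3 → (-20/3, 1129/150)
  seg 7: down by d10 = 10 → (-20/3, -371/150)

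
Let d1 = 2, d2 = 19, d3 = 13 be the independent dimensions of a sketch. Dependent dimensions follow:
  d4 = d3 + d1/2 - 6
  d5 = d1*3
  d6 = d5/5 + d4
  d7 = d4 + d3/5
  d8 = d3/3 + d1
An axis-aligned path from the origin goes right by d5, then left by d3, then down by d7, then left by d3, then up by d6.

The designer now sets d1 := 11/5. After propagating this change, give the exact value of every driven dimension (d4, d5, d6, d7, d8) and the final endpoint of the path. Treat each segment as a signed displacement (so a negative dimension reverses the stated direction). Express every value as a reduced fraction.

d4 = 81/10
d5 = 33/5
d6 = 471/50
d7 = 107/10
d8 = 98/15
endpoint = (-97/5, -32/25)

Apply edit: d1 := 11/5
  d4 = d3 + d1/2 - 6 = 81/10
  d5 = d1*3 = 33/5
  d6 = d5/5 + d4 = 471/50
  d7 = d4 + d3/5 = 107/10
  d8 = d3/3 + d1 = 98/15
Walk from origin (0, 0):
  seg 1: right by d5 = 33/5 → (33/5, 0)
  seg 2: left by d3 = 13 → (-32/5, 0)
  seg 3: down by d7 = 107/10 → (-32/5, -107/10)
  seg 4: left by d3 = 13 → (-97/5, -107/10)
  seg 5: up by d6 = 471/50 → (-97/5, -32/25)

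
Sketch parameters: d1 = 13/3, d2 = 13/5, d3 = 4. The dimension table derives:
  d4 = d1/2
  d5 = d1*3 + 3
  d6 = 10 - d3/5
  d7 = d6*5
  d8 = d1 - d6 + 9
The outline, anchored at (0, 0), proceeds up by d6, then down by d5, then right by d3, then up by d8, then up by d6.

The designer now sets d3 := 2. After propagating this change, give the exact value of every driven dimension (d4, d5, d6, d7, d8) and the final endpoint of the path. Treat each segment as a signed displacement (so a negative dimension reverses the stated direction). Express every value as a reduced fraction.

d4 = 13/6
d5 = 16
d6 = 48/5
d7 = 48
d8 = 56/15
endpoint = (2, 104/15)

Apply edit: d3 := 2
  d4 = d1/2 = 13/6
  d5 = d1*3 + 3 = 16
  d6 = 10 - d3/5 = 48/5
  d7 = d6*5 = 48
  d8 = d1 - d6 + 9 = 56/15
Walk from origin (0, 0):
  seg 1: up by d6 = 48/5 → (0, 48/5)
  seg 2: down by d5 = 16 → (0, -32/5)
  seg 3: right by d3 = 2 → (2, -32/5)
  seg 4: up by d8 = 56/15 → (2, -8/3)
  seg 5: up by d6 = 48/5 → (2, 104/15)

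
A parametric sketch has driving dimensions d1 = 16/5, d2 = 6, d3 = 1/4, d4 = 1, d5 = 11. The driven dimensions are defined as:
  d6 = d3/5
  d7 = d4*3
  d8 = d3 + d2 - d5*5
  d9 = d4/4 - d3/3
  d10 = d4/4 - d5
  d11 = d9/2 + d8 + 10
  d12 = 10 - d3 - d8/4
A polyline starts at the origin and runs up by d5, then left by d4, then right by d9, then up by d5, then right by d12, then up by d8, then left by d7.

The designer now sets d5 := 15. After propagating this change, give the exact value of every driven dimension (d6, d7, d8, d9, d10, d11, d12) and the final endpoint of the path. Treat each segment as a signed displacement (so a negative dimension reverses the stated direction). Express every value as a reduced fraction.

Apply edit: d5 := 15
  d6 = d3/5 = 1/20
  d7 = d4*3 = 3
  d8 = d3 + d2 - d5*5 = -275/4
  d9 = d4/4 - d3/3 = 1/6
  d10 = d4/4 - d5 = -59/4
  d11 = d9/2 + d8 + 10 = -176/3
  d12 = 10 - d3 - d8/4 = 431/16
Walk from origin (0, 0):
  seg 1: up by d5 = 15 → (0, 15)
  seg 2: left by d4 = 1 → (-1, 15)
  seg 3: right by d9 = 1/6 → (-5/6, 15)
  seg 4: up by d5 = 15 → (-5/6, 30)
  seg 5: right by d12 = 431/16 → (1253/48, 30)
  seg 6: up by d8 = -275/4 → (1253/48, -155/4)
  seg 7: left by d7 = 3 → (1109/48, -155/4)

d6 = 1/20
d7 = 3
d8 = -275/4
d9 = 1/6
d10 = -59/4
d11 = -176/3
d12 = 431/16
endpoint = (1109/48, -155/4)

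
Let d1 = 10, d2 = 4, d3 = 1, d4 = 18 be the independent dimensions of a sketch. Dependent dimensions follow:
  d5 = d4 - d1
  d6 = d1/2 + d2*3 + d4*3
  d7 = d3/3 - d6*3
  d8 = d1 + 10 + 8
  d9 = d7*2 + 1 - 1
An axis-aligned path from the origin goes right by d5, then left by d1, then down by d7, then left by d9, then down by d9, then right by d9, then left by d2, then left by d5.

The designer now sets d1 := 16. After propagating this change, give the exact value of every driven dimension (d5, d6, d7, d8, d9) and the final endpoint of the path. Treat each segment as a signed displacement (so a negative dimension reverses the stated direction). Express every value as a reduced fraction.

Apply edit: d1 := 16
  d5 = d4 - d1 = 2
  d6 = d1/2 + d2*3 + d4*3 = 74
  d7 = d3/3 - d6*3 = -665/3
  d8 = d1 + 10 + 8 = 34
  d9 = d7*2 + 1 - 1 = -1330/3
Walk from origin (0, 0):
  seg 1: right by d5 = 2 → (2, 0)
  seg 2: left by d1 = 16 → (-14, 0)
  seg 3: down by d7 = -665/3 → (-14, 665/3)
  seg 4: left by d9 = -1330/3 → (1288/3, 665/3)
  seg 5: down by d9 = -1330/3 → (1288/3, 665)
  seg 6: right by d9 = -1330/3 → (-14, 665)
  seg 7: left by d2 = 4 → (-18, 665)
  seg 8: left by d5 = 2 → (-20, 665)

d5 = 2
d6 = 74
d7 = -665/3
d8 = 34
d9 = -1330/3
endpoint = (-20, 665)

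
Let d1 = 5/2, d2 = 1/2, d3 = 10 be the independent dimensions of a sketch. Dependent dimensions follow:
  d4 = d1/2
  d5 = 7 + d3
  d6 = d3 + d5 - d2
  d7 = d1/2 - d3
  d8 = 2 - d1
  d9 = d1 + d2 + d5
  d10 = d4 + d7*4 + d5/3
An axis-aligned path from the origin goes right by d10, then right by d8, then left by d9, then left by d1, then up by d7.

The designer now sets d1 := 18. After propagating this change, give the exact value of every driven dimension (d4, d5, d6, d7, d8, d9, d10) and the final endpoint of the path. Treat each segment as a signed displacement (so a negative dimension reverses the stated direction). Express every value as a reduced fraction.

d4 = 9
d5 = 17
d6 = 53/2
d7 = -1
d8 = -16
d9 = 71/2
d10 = 32/3
endpoint = (-353/6, -1)

Apply edit: d1 := 18
  d4 = d1/2 = 9
  d5 = 7 + d3 = 17
  d6 = d3 + d5 - d2 = 53/2
  d7 = d1/2 - d3 = -1
  d8 = 2 - d1 = -16
  d9 = d1 + d2 + d5 = 71/2
  d10 = d4 + d7*4 + d5/3 = 32/3
Walk from origin (0, 0):
  seg 1: right by d10 = 32/3 → (32/3, 0)
  seg 2: right by d8 = -16 → (-16/3, 0)
  seg 3: left by d9 = 71/2 → (-245/6, 0)
  seg 4: left by d1 = 18 → (-353/6, 0)
  seg 5: up by d7 = -1 → (-353/6, -1)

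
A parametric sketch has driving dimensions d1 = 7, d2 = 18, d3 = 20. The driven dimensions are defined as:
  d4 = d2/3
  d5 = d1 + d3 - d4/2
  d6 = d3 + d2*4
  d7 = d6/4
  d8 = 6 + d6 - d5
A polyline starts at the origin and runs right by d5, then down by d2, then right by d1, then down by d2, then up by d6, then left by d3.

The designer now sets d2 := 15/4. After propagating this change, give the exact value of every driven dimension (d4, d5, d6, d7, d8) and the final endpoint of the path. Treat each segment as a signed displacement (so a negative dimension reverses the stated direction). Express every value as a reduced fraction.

d4 = 5/4
d5 = 211/8
d6 = 35
d7 = 35/4
d8 = 117/8
endpoint = (107/8, 55/2)

Apply edit: d2 := 15/4
  d4 = d2/3 = 5/4
  d5 = d1 + d3 - d4/2 = 211/8
  d6 = d3 + d2*4 = 35
  d7 = d6/4 = 35/4
  d8 = 6 + d6 - d5 = 117/8
Walk from origin (0, 0):
  seg 1: right by d5 = 211/8 → (211/8, 0)
  seg 2: down by d2 = 15/4 → (211/8, -15/4)
  seg 3: right by d1 = 7 → (267/8, -15/4)
  seg 4: down by d2 = 15/4 → (267/8, -15/2)
  seg 5: up by d6 = 35 → (267/8, 55/2)
  seg 6: left by d3 = 20 → (107/8, 55/2)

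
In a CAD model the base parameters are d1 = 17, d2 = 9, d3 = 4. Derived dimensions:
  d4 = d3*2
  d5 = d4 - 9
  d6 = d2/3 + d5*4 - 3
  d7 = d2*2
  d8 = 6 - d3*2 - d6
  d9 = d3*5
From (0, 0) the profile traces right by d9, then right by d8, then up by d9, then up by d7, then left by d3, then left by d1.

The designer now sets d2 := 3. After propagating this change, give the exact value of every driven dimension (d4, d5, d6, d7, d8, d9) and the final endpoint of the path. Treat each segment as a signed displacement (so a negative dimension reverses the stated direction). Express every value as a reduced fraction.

d4 = 8
d5 = -1
d6 = -6
d7 = 6
d8 = 4
d9 = 20
endpoint = (3, 26)

Apply edit: d2 := 3
  d4 = d3*2 = 8
  d5 = d4 - 9 = -1
  d6 = d2/3 + d5*4 - 3 = -6
  d7 = d2*2 = 6
  d8 = 6 - d3*2 - d6 = 4
  d9 = d3*5 = 20
Walk from origin (0, 0):
  seg 1: right by d9 = 20 → (20, 0)
  seg 2: right by d8 = 4 → (24, 0)
  seg 3: up by d9 = 20 → (24, 20)
  seg 4: up by d7 = 6 → (24, 26)
  seg 5: left by d3 = 4 → (20, 26)
  seg 6: left by d1 = 17 → (3, 26)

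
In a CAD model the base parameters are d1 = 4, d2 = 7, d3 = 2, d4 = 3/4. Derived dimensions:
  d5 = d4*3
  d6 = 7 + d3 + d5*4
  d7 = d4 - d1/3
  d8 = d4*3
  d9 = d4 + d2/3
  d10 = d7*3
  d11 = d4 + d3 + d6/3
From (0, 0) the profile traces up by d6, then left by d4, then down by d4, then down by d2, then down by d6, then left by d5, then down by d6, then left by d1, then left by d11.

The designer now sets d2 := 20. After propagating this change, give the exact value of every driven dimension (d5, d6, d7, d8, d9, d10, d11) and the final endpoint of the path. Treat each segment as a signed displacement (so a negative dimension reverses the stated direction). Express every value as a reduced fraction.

Apply edit: d2 := 20
  d5 = d4*3 = 9/4
  d6 = 7 + d3 + d5*4 = 18
  d7 = d4 - d1/3 = -7/12
  d8 = d4*3 = 9/4
  d9 = d4 + d2/3 = 89/12
  d10 = d7*3 = -7/4
  d11 = d4 + d3 + d6/3 = 35/4
Walk from origin (0, 0):
  seg 1: up by d6 = 18 → (0, 18)
  seg 2: left by d4 = 3/4 → (-3/4, 18)
  seg 3: down by d4 = 3/4 → (-3/4, 69/4)
  seg 4: down by d2 = 20 → (-3/4, -11/4)
  seg 5: down by d6 = 18 → (-3/4, -83/4)
  seg 6: left by d5 = 9/4 → (-3, -83/4)
  seg 7: down by d6 = 18 → (-3, -155/4)
  seg 8: left by d1 = 4 → (-7, -155/4)
  seg 9: left by d11 = 35/4 → (-63/4, -155/4)

d5 = 9/4
d6 = 18
d7 = -7/12
d8 = 9/4
d9 = 89/12
d10 = -7/4
d11 = 35/4
endpoint = (-63/4, -155/4)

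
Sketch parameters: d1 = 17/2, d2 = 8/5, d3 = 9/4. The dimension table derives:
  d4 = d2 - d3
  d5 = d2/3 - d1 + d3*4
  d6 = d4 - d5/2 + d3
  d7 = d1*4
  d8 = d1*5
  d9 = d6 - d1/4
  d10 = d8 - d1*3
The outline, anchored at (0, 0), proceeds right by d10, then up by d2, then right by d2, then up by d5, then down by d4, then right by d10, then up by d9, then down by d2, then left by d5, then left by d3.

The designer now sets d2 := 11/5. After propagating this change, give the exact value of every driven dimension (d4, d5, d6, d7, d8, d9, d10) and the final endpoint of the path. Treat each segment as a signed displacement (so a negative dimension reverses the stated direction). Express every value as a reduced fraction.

Apply edit: d2 := 11/5
  d4 = d2 - d3 = -1/20
  d5 = d2/3 - d1 + d3*4 = 37/30
  d6 = d4 - d5/2 + d3 = 19/12
  d7 = d1*4 = 34
  d8 = d1*5 = 85/2
  d9 = d6 - d1/4 = -13/24
  d10 = d8 - d1*3 = 17
Walk from origin (0, 0):
  seg 1: right by d10 = 17 → (17, 0)
  seg 2: up by d2 = 11/5 → (17, 11/5)
  seg 3: right by d2 = 11/5 → (96/5, 11/5)
  seg 4: up by d5 = 37/30 → (96/5, 103/30)
  seg 5: down by d4 = -1/20 → (96/5, 209/60)
  seg 6: right by d10 = 17 → (181/5, 209/60)
  seg 7: up by d9 = -13/24 → (181/5, 353/120)
  seg 8: down by d2 = 11/5 → (181/5, 89/120)
  seg 9: left by d5 = 37/30 → (1049/30, 89/120)
  seg 10: left by d3 = 9/4 → (1963/60, 89/120)

d4 = -1/20
d5 = 37/30
d6 = 19/12
d7 = 34
d8 = 85/2
d9 = -13/24
d10 = 17
endpoint = (1963/60, 89/120)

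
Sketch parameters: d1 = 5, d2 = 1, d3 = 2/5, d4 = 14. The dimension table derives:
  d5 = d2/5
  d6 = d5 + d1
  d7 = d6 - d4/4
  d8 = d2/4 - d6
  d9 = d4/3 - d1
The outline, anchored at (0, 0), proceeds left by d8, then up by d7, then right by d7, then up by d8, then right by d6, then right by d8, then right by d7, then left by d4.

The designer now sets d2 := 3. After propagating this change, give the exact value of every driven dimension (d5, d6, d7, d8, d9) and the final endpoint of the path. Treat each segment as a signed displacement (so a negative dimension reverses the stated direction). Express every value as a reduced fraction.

d5 = 3/5
d6 = 28/5
d7 = 21/10
d8 = -97/20
d9 = -1/3
endpoint = (-21/5, -11/4)

Apply edit: d2 := 3
  d5 = d2/5 = 3/5
  d6 = d5 + d1 = 28/5
  d7 = d6 - d4/4 = 21/10
  d8 = d2/4 - d6 = -97/20
  d9 = d4/3 - d1 = -1/3
Walk from origin (0, 0):
  seg 1: left by d8 = -97/20 → (97/20, 0)
  seg 2: up by d7 = 21/10 → (97/20, 21/10)
  seg 3: right by d7 = 21/10 → (139/20, 21/10)
  seg 4: up by d8 = -97/20 → (139/20, -11/4)
  seg 5: right by d6 = 28/5 → (251/20, -11/4)
  seg 6: right by d8 = -97/20 → (77/10, -11/4)
  seg 7: right by d7 = 21/10 → (49/5, -11/4)
  seg 8: left by d4 = 14 → (-21/5, -11/4)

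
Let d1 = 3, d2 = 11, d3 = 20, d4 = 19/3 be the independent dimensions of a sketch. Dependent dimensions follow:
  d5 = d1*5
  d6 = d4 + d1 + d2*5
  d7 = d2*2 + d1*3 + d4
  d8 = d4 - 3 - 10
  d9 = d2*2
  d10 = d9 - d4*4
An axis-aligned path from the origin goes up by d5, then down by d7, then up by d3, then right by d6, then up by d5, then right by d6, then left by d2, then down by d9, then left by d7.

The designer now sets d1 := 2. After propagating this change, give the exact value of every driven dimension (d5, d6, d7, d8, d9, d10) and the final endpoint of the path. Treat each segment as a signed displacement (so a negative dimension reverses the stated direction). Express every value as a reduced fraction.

Apply edit: d1 := 2
  d5 = d1*5 = 10
  d6 = d4 + d1 + d2*5 = 190/3
  d7 = d2*2 + d1*3 + d4 = 103/3
  d8 = d4 - 3 - 10 = -20/3
  d9 = d2*2 = 22
  d10 = d9 - d4*4 = -10/3
Walk from origin (0, 0):
  seg 1: up by d5 = 10 → (0, 10)
  seg 2: down by d7 = 103/3 → (0, -73/3)
  seg 3: up by d3 = 20 → (0, -13/3)
  seg 4: right by d6 = 190/3 → (190/3, -13/3)
  seg 5: up by d5 = 10 → (190/3, 17/3)
  seg 6: right by d6 = 190/3 → (380/3, 17/3)
  seg 7: left by d2 = 11 → (347/3, 17/3)
  seg 8: down by d9 = 22 → (347/3, -49/3)
  seg 9: left by d7 = 103/3 → (244/3, -49/3)

d5 = 10
d6 = 190/3
d7 = 103/3
d8 = -20/3
d9 = 22
d10 = -10/3
endpoint = (244/3, -49/3)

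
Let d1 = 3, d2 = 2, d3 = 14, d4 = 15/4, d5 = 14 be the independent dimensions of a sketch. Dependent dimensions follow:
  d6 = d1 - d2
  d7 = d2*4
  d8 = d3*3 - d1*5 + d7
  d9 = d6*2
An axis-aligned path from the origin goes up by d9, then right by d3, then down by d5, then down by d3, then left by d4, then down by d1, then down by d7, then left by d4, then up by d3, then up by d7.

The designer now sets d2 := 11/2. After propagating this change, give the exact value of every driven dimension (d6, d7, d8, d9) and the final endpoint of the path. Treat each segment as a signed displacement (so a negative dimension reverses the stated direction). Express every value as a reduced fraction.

Apply edit: d2 := 11/2
  d6 = d1 - d2 = -5/2
  d7 = d2*4 = 22
  d8 = d3*3 - d1*5 + d7 = 49
  d9 = d6*2 = -5
Walk from origin (0, 0):
  seg 1: up by d9 = -5 → (0, -5)
  seg 2: right by d3 = 14 → (14, -5)
  seg 3: down by d5 = 14 → (14, -19)
  seg 4: down by d3 = 14 → (14, -33)
  seg 5: left by d4 = 15/4 → (41/4, -33)
  seg 6: down by d1 = 3 → (41/4, -36)
  seg 7: down by d7 = 22 → (41/4, -58)
  seg 8: left by d4 = 15/4 → (13/2, -58)
  seg 9: up by d3 = 14 → (13/2, -44)
  seg 10: up by d7 = 22 → (13/2, -22)

d6 = -5/2
d7 = 22
d8 = 49
d9 = -5
endpoint = (13/2, -22)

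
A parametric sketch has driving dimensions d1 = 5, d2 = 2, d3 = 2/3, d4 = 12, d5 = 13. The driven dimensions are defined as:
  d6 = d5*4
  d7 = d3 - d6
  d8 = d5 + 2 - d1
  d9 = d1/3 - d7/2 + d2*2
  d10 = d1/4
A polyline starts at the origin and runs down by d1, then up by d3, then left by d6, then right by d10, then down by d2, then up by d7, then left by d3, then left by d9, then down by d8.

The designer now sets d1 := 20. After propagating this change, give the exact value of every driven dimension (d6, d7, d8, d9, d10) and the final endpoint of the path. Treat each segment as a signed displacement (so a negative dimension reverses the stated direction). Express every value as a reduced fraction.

Apply edit: d1 := 20
  d6 = d5*4 = 52
  d7 = d3 - d6 = -154/3
  d8 = d5 + 2 - d1 = -5
  d9 = d1/3 - d7/2 + d2*2 = 109/3
  d10 = d1/4 = 5
Walk from origin (0, 0):
  seg 1: down by d1 = 20 → (0, -20)
  seg 2: up by d3 = 2/3 → (0, -58/3)
  seg 3: left by d6 = 52 → (-52, -58/3)
  seg 4: right by d10 = 5 → (-47, -58/3)
  seg 5: down by d2 = 2 → (-47, -64/3)
  seg 6: up by d7 = -154/3 → (-47, -218/3)
  seg 7: left by d3 = 2/3 → (-143/3, -218/3)
  seg 8: left by d9 = 109/3 → (-84, -218/3)
  seg 9: down by d8 = -5 → (-84, -203/3)

d6 = 52
d7 = -154/3
d8 = -5
d9 = 109/3
d10 = 5
endpoint = (-84, -203/3)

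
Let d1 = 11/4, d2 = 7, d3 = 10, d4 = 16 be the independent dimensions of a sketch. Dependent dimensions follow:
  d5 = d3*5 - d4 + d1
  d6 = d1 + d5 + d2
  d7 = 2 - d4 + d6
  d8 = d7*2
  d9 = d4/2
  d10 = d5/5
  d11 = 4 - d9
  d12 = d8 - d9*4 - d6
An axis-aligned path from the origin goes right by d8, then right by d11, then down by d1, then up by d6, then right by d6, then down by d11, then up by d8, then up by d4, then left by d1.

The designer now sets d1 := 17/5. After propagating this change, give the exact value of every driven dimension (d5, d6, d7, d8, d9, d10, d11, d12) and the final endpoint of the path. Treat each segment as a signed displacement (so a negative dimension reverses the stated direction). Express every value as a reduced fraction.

d5 = 187/5
d6 = 239/5
d7 = 169/5
d8 = 338/5
d9 = 8
d10 = 187/25
d11 = -4
d12 = -61/5
endpoint = (108, 132)

Apply edit: d1 := 17/5
  d5 = d3*5 - d4 + d1 = 187/5
  d6 = d1 + d5 + d2 = 239/5
  d7 = 2 - d4 + d6 = 169/5
  d8 = d7*2 = 338/5
  d9 = d4/2 = 8
  d10 = d5/5 = 187/25
  d11 = 4 - d9 = -4
  d12 = d8 - d9*4 - d6 = -61/5
Walk from origin (0, 0):
  seg 1: right by d8 = 338/5 → (338/5, 0)
  seg 2: right by d11 = -4 → (318/5, 0)
  seg 3: down by d1 = 17/5 → (318/5, -17/5)
  seg 4: up by d6 = 239/5 → (318/5, 222/5)
  seg 5: right by d6 = 239/5 → (557/5, 222/5)
  seg 6: down by d11 = -4 → (557/5, 242/5)
  seg 7: up by d8 = 338/5 → (557/5, 116)
  seg 8: up by d4 = 16 → (557/5, 132)
  seg 9: left by d1 = 17/5 → (108, 132)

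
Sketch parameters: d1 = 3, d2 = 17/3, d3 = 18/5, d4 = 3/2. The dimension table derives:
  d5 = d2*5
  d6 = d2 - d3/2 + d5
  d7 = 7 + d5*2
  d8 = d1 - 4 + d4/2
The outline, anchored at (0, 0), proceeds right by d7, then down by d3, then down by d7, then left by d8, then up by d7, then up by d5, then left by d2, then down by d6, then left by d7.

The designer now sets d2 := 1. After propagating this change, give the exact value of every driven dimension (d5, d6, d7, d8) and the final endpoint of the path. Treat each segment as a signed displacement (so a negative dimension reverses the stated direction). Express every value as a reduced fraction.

Apply edit: d2 := 1
  d5 = d2*5 = 5
  d6 = d2 - d3/2 + d5 = 21/5
  d7 = 7 + d5*2 = 17
  d8 = d1 - 4 + d4/2 = -1/4
Walk from origin (0, 0):
  seg 1: right by d7 = 17 → (17, 0)
  seg 2: down by d3 = 18/5 → (17, -18/5)
  seg 3: down by d7 = 17 → (17, -103/5)
  seg 4: left by d8 = -1/4 → (69/4, -103/5)
  seg 5: up by d7 = 17 → (69/4, -18/5)
  seg 6: up by d5 = 5 → (69/4, 7/5)
  seg 7: left by d2 = 1 → (65/4, 7/5)
  seg 8: down by d6 = 21/5 → (65/4, -14/5)
  seg 9: left by d7 = 17 → (-3/4, -14/5)

d5 = 5
d6 = 21/5
d7 = 17
d8 = -1/4
endpoint = (-3/4, -14/5)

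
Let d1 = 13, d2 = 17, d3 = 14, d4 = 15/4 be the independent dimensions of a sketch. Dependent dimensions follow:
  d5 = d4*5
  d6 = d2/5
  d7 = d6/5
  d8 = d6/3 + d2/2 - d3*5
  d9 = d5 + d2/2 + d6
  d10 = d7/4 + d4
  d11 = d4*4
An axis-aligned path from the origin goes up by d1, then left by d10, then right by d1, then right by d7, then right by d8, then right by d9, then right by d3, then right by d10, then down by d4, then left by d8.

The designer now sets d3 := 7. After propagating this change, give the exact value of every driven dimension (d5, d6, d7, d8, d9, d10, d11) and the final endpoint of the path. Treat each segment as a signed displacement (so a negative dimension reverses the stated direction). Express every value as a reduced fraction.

Apply edit: d3 := 7
  d5 = d4*5 = 75/4
  d6 = d2/5 = 17/5
  d7 = d6/5 = 17/25
  d8 = d6/3 + d2/2 - d3*5 = -761/30
  d9 = d5 + d2/2 + d6 = 613/20
  d10 = d7/4 + d4 = 98/25
  d11 = d4*4 = 15
Walk from origin (0, 0):
  seg 1: up by d1 = 13 → (0, 13)
  seg 2: left by d10 = 98/25 → (-98/25, 13)
  seg 3: right by d1 = 13 → (227/25, 13)
  seg 4: right by d7 = 17/25 → (244/25, 13)
  seg 5: right by d8 = -761/30 → (-2341/150, 13)
  seg 6: right by d9 = 613/20 → (4513/300, 13)
  seg 7: right by d3 = 7 → (6613/300, 13)
  seg 8: right by d10 = 98/25 → (7789/300, 13)
  seg 9: down by d4 = 15/4 → (7789/300, 37/4)
  seg 10: left by d8 = -761/30 → (5133/100, 37/4)

d5 = 75/4
d6 = 17/5
d7 = 17/25
d8 = -761/30
d9 = 613/20
d10 = 98/25
d11 = 15
endpoint = (5133/100, 37/4)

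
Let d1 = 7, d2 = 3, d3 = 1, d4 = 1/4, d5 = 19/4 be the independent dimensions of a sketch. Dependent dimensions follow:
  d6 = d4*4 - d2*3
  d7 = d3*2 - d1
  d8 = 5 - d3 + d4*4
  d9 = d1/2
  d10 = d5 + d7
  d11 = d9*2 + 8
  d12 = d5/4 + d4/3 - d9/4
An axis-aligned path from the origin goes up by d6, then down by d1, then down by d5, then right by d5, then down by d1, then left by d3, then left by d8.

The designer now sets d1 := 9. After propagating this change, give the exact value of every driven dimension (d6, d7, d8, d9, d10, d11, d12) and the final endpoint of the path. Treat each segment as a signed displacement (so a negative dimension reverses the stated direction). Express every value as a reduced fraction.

d6 = -8
d7 = -7
d8 = 5
d9 = 9/2
d10 = -9/4
d11 = 17
d12 = 7/48
endpoint = (-5/4, -123/4)

Apply edit: d1 := 9
  d6 = d4*4 - d2*3 = -8
  d7 = d3*2 - d1 = -7
  d8 = 5 - d3 + d4*4 = 5
  d9 = d1/2 = 9/2
  d10 = d5 + d7 = -9/4
  d11 = d9*2 + 8 = 17
  d12 = d5/4 + d4/3 - d9/4 = 7/48
Walk from origin (0, 0):
  seg 1: up by d6 = -8 → (0, -8)
  seg 2: down by d1 = 9 → (0, -17)
  seg 3: down by d5 = 19/4 → (0, -87/4)
  seg 4: right by d5 = 19/4 → (19/4, -87/4)
  seg 5: down by d1 = 9 → (19/4, -123/4)
  seg 6: left by d3 = 1 → (15/4, -123/4)
  seg 7: left by d8 = 5 → (-5/4, -123/4)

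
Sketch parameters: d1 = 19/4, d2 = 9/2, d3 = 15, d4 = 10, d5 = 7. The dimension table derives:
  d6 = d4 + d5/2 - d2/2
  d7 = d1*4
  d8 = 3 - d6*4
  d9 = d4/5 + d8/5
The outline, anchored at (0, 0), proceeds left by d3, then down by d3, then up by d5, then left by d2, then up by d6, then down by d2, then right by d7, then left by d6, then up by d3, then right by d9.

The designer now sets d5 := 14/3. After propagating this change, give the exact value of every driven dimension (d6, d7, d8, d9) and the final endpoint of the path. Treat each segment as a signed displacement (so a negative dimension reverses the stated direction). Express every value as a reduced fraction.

Apply edit: d5 := 14/3
  d6 = d4 + d5/2 - d2/2 = 121/12
  d7 = d1*4 = 19
  d8 = 3 - d6*4 = -112/3
  d9 = d4/5 + d8/5 = -82/15
Walk from origin (0, 0):
  seg 1: left by d3 = 15 → (-15, 0)
  seg 2: down by d3 = 15 → (-15, -15)
  seg 3: up by d5 = 14/3 → (-15, -31/3)
  seg 4: left by d2 = 9/2 → (-39/2, -31/3)
  seg 5: up by d6 = 121/12 → (-39/2, -1/4)
  seg 6: down by d2 = 9/2 → (-39/2, -19/4)
  seg 7: right by d7 = 19 → (-1/2, -19/4)
  seg 8: left by d6 = 121/12 → (-127/12, -19/4)
  seg 9: up by d3 = 15 → (-127/12, 41/4)
  seg 10: right by d9 = -82/15 → (-321/20, 41/4)

d6 = 121/12
d7 = 19
d8 = -112/3
d9 = -82/15
endpoint = (-321/20, 41/4)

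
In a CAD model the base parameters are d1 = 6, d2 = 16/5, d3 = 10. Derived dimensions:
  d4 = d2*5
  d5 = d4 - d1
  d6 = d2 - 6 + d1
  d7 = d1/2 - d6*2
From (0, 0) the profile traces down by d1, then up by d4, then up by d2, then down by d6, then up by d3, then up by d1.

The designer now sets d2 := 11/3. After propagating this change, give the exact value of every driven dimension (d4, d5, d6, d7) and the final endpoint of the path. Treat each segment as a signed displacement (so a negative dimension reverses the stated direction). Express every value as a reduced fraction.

d4 = 55/3
d5 = 37/3
d6 = 11/3
d7 = -13/3
endpoint = (0, 85/3)

Apply edit: d2 := 11/3
  d4 = d2*5 = 55/3
  d5 = d4 - d1 = 37/3
  d6 = d2 - 6 + d1 = 11/3
  d7 = d1/2 - d6*2 = -13/3
Walk from origin (0, 0):
  seg 1: down by d1 = 6 → (0, -6)
  seg 2: up by d4 = 55/3 → (0, 37/3)
  seg 3: up by d2 = 11/3 → (0, 16)
  seg 4: down by d6 = 11/3 → (0, 37/3)
  seg 5: up by d3 = 10 → (0, 67/3)
  seg 6: up by d1 = 6 → (0, 85/3)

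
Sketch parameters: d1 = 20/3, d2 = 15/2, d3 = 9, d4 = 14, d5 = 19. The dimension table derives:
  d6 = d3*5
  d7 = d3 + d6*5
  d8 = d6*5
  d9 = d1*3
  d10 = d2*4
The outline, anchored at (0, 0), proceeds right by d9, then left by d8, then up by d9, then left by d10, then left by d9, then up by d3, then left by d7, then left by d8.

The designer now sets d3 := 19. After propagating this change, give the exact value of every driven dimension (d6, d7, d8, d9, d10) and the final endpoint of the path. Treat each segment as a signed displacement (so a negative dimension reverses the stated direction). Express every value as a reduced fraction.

Apply edit: d3 := 19
  d6 = d3*5 = 95
  d7 = d3 + d6*5 = 494
  d8 = d6*5 = 475
  d9 = d1*3 = 20
  d10 = d2*4 = 30
Walk from origin (0, 0):
  seg 1: right by d9 = 20 → (20, 0)
  seg 2: left by d8 = 475 → (-455, 0)
  seg 3: up by d9 = 20 → (-455, 20)
  seg 4: left by d10 = 30 → (-485, 20)
  seg 5: left by d9 = 20 → (-505, 20)
  seg 6: up by d3 = 19 → (-505, 39)
  seg 7: left by d7 = 494 → (-999, 39)
  seg 8: left by d8 = 475 → (-1474, 39)

d6 = 95
d7 = 494
d8 = 475
d9 = 20
d10 = 30
endpoint = (-1474, 39)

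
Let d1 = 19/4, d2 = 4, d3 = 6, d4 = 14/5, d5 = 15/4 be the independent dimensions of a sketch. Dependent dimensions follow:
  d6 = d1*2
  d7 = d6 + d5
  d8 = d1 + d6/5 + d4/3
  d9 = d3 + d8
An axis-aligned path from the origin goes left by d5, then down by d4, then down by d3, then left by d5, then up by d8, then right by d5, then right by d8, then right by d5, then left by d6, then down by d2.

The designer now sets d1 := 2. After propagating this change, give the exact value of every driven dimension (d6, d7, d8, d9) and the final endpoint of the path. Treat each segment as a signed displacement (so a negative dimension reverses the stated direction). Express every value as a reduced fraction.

d6 = 4
d7 = 31/4
d8 = 56/15
d9 = 146/15
endpoint = (-4/15, -136/15)

Apply edit: d1 := 2
  d6 = d1*2 = 4
  d7 = d6 + d5 = 31/4
  d8 = d1 + d6/5 + d4/3 = 56/15
  d9 = d3 + d8 = 146/15
Walk from origin (0, 0):
  seg 1: left by d5 = 15/4 → (-15/4, 0)
  seg 2: down by d4 = 14/5 → (-15/4, -14/5)
  seg 3: down by d3 = 6 → (-15/4, -44/5)
  seg 4: left by d5 = 15/4 → (-15/2, -44/5)
  seg 5: up by d8 = 56/15 → (-15/2, -76/15)
  seg 6: right by d5 = 15/4 → (-15/4, -76/15)
  seg 7: right by d8 = 56/15 → (-1/60, -76/15)
  seg 8: right by d5 = 15/4 → (56/15, -76/15)
  seg 9: left by d6 = 4 → (-4/15, -76/15)
  seg 10: down by d2 = 4 → (-4/15, -136/15)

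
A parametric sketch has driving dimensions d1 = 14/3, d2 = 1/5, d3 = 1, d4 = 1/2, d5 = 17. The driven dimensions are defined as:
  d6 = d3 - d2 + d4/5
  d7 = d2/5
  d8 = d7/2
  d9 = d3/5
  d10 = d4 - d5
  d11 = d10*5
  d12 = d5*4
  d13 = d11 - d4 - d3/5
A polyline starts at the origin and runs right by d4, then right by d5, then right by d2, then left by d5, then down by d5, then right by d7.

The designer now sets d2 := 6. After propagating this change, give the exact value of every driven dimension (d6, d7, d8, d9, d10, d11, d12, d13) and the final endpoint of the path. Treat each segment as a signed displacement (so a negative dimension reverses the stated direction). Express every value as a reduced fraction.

Apply edit: d2 := 6
  d6 = d3 - d2 + d4/5 = -49/10
  d7 = d2/5 = 6/5
  d8 = d7/2 = 3/5
  d9 = d3/5 = 1/5
  d10 = d4 - d5 = -33/2
  d11 = d10*5 = -165/2
  d12 = d5*4 = 68
  d13 = d11 - d4 - d3/5 = -416/5
Walk from origin (0, 0):
  seg 1: right by d4 = 1/2 → (1/2, 0)
  seg 2: right by d5 = 17 → (35/2, 0)
  seg 3: right by d2 = 6 → (47/2, 0)
  seg 4: left by d5 = 17 → (13/2, 0)
  seg 5: down by d5 = 17 → (13/2, -17)
  seg 6: right by d7 = 6/5 → (77/10, -17)

d6 = -49/10
d7 = 6/5
d8 = 3/5
d9 = 1/5
d10 = -33/2
d11 = -165/2
d12 = 68
d13 = -416/5
endpoint = (77/10, -17)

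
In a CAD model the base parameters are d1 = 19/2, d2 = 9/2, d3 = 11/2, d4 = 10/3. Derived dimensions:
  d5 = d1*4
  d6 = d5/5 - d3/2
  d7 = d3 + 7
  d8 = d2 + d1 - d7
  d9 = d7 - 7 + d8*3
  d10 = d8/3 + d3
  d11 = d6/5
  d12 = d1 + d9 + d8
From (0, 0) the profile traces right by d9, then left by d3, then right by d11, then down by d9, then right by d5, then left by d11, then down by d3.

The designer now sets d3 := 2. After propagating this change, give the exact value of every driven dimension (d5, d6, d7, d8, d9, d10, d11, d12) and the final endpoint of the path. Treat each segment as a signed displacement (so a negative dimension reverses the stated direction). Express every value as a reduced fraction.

Apply edit: d3 := 2
  d5 = d1*4 = 38
  d6 = d5/5 - d3/2 = 33/5
  d7 = d3 + 7 = 9
  d8 = d2 + d1 - d7 = 5
  d9 = d7 - 7 + d8*3 = 17
  d10 = d8/3 + d3 = 11/3
  d11 = d6/5 = 33/25
  d12 = d1 + d9 + d8 = 63/2
Walk from origin (0, 0):
  seg 1: right by d9 = 17 → (17, 0)
  seg 2: left by d3 = 2 → (15, 0)
  seg 3: right by d11 = 33/25 → (408/25, 0)
  seg 4: down by d9 = 17 → (408/25, -17)
  seg 5: right by d5 = 38 → (1358/25, -17)
  seg 6: left by d11 = 33/25 → (53, -17)
  seg 7: down by d3 = 2 → (53, -19)

d5 = 38
d6 = 33/5
d7 = 9
d8 = 5
d9 = 17
d10 = 11/3
d11 = 33/25
d12 = 63/2
endpoint = (53, -19)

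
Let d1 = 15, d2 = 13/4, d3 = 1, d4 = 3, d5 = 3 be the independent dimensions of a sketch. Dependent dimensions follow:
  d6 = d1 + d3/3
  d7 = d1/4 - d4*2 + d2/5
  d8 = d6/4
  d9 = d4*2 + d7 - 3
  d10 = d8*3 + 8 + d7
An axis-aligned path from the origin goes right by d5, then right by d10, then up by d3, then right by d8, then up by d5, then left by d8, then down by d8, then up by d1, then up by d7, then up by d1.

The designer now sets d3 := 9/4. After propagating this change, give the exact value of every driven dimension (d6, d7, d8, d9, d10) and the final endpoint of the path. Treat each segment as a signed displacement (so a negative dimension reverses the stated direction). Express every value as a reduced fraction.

Apply edit: d3 := 9/4
  d6 = d1 + d3/3 = 63/4
  d7 = d1/4 - d4*2 + d2/5 = -8/5
  d8 = d6/4 = 63/16
  d9 = d4*2 + d7 - 3 = 7/5
  d10 = d8*3 + 8 + d7 = 1457/80
Walk from origin (0, 0):
  seg 1: right by d5 = 3 → (3, 0)
  seg 2: right by d10 = 1457/80 → (1697/80, 0)
  seg 3: up by d3 = 9/4 → (1697/80, 9/4)
  seg 4: right by d8 = 63/16 → (503/20, 9/4)
  seg 5: up by d5 = 3 → (503/20, 21/4)
  seg 6: left by d8 = 63/16 → (1697/80, 21/4)
  seg 7: down by d8 = 63/16 → (1697/80, 21/16)
  seg 8: up by d1 = 15 → (1697/80, 261/16)
  seg 9: up by d7 = -8/5 → (1697/80, 1177/80)
  seg 10: up by d1 = 15 → (1697/80, 2377/80)

d6 = 63/4
d7 = -8/5
d8 = 63/16
d9 = 7/5
d10 = 1457/80
endpoint = (1697/80, 2377/80)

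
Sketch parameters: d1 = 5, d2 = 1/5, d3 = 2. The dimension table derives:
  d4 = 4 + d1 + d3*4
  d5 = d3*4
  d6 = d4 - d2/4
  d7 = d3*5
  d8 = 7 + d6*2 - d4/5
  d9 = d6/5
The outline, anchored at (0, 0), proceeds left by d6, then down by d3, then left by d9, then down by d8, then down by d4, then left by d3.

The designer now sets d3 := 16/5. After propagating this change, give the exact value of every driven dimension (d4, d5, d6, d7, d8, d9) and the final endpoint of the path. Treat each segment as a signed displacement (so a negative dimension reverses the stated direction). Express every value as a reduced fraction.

Apply edit: d3 := 16/5
  d4 = 4 + d1 + d3*4 = 109/5
  d5 = d3*4 = 64/5
  d6 = d4 - d2/4 = 87/4
  d7 = d3*5 = 16
  d8 = 7 + d6*2 - d4/5 = 2307/50
  d9 = d6/5 = 87/20
Walk from origin (0, 0):
  seg 1: left by d6 = 87/4 → (-87/4, 0)
  seg 2: down by d3 = 16/5 → (-87/4, -16/5)
  seg 3: left by d9 = 87/20 → (-261/10, -16/5)
  seg 4: down by d8 = 2307/50 → (-261/10, -2467/50)
  seg 5: down by d4 = 109/5 → (-261/10, -3557/50)
  seg 6: left by d3 = 16/5 → (-293/10, -3557/50)

d4 = 109/5
d5 = 64/5
d6 = 87/4
d7 = 16
d8 = 2307/50
d9 = 87/20
endpoint = (-293/10, -3557/50)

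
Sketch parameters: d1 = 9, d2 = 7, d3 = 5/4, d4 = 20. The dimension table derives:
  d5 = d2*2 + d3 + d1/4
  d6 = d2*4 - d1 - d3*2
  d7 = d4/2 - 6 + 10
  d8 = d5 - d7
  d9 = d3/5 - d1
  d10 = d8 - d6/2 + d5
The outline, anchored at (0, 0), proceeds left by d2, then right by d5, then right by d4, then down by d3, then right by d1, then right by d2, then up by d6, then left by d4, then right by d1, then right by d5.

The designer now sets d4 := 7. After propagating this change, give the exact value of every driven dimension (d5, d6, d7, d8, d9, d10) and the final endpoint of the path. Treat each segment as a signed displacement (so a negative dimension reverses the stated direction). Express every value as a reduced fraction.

Apply edit: d4 := 7
  d5 = d2*2 + d3 + d1/4 = 35/2
  d6 = d2*4 - d1 - d3*2 = 33/2
  d7 = d4/2 - 6 + 10 = 15/2
  d8 = d5 - d7 = 10
  d9 = d3/5 - d1 = -35/4
  d10 = d8 - d6/2 + d5 = 77/4
Walk from origin (0, 0):
  seg 1: left by d2 = 7 → (-7, 0)
  seg 2: right by d5 = 35/2 → (21/2, 0)
  seg 3: right by d4 = 7 → (35/2, 0)
  seg 4: down by d3 = 5/4 → (35/2, -5/4)
  seg 5: right by d1 = 9 → (53/2, -5/4)
  seg 6: right by d2 = 7 → (67/2, -5/4)
  seg 7: up by d6 = 33/2 → (67/2, 61/4)
  seg 8: left by d4 = 7 → (53/2, 61/4)
  seg 9: right by d1 = 9 → (71/2, 61/4)
  seg 10: right by d5 = 35/2 → (53, 61/4)

d5 = 35/2
d6 = 33/2
d7 = 15/2
d8 = 10
d9 = -35/4
d10 = 77/4
endpoint = (53, 61/4)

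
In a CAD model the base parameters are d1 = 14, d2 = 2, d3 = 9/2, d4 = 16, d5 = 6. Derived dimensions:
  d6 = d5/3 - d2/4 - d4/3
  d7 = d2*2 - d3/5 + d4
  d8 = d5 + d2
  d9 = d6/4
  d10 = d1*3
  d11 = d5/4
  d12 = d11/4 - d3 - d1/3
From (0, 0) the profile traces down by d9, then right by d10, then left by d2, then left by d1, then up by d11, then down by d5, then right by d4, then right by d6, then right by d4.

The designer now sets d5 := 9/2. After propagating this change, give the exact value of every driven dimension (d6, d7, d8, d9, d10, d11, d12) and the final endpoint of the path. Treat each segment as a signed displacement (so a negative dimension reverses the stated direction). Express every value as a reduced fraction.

d6 = -13/3
d7 = 191/10
d8 = 13/2
d9 = -13/12
d10 = 42
d11 = 9/8
d12 = -853/96
endpoint = (161/3, -55/24)

Apply edit: d5 := 9/2
  d6 = d5/3 - d2/4 - d4/3 = -13/3
  d7 = d2*2 - d3/5 + d4 = 191/10
  d8 = d5 + d2 = 13/2
  d9 = d6/4 = -13/12
  d10 = d1*3 = 42
  d11 = d5/4 = 9/8
  d12 = d11/4 - d3 - d1/3 = -853/96
Walk from origin (0, 0):
  seg 1: down by d9 = -13/12 → (0, 13/12)
  seg 2: right by d10 = 42 → (42, 13/12)
  seg 3: left by d2 = 2 → (40, 13/12)
  seg 4: left by d1 = 14 → (26, 13/12)
  seg 5: up by d11 = 9/8 → (26, 53/24)
  seg 6: down by d5 = 9/2 → (26, -55/24)
  seg 7: right by d4 = 16 → (42, -55/24)
  seg 8: right by d6 = -13/3 → (113/3, -55/24)
  seg 9: right by d4 = 16 → (161/3, -55/24)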